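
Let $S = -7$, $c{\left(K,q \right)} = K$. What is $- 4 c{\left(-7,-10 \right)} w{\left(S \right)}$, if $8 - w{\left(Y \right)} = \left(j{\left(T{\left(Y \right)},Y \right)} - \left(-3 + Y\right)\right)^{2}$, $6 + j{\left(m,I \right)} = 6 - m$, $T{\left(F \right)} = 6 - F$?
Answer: $-28$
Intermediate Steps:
$j{\left(m,I \right)} = - m$ ($j{\left(m,I \right)} = -6 - \left(-6 + m\right) = - m$)
$w{\left(Y \right)} = -1$ ($w{\left(Y \right)} = 8 - \left(- (6 - Y) - \left(-3 + Y\right)\right)^{2} = 8 - \left(\left(-6 + Y\right) - \left(-3 + Y\right)\right)^{2} = 8 - \left(-3\right)^{2} = 8 - 9 = -1$)
$- 4 c{\left(-7,-10 \right)} w{\left(S \right)} = \left(-4\right) \left(-7\right) \left(-1\right) = 28 \left(-1\right) = -28$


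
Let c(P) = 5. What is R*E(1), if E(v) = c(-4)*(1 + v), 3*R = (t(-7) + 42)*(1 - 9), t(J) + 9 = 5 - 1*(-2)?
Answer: -3200/3 ≈ -1066.7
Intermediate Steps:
t(J) = -2 (t(J) = -9 + (5 - 1*(-2)) = -9 + (5 + 2) = -9 + 7 = -2)
R = -320/3 (R = ((-2 + 42)*(1 - 9))/3 = (40*(-8))/3 = (⅓)*(-320) = -320/3 ≈ -106.67)
E(v) = 5 + 5*v (E(v) = 5*(1 + v) = 5 + 5*v)
R*E(1) = -320*(5 + 5*1)/3 = -320*(5 + 5)/3 = -320/3*10 = -3200/3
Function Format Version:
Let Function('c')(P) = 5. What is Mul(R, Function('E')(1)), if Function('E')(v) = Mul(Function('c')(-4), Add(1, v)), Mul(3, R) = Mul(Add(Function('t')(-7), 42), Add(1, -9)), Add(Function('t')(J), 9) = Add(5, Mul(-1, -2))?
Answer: Rational(-3200, 3) ≈ -1066.7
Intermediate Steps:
Function('t')(J) = -2 (Function('t')(J) = Add(-9, Add(5, Mul(-1, -2))) = Add(-9, Add(5, 2)) = Add(-9, 7) = -2)
R = Rational(-320, 3) (R = Mul(Rational(1, 3), Mul(Add(-2, 42), Add(1, -9))) = Mul(Rational(1, 3), Mul(40, -8)) = Mul(Rational(1, 3), -320) = Rational(-320, 3) ≈ -106.67)
Function('E')(v) = Add(5, Mul(5, v)) (Function('E')(v) = Mul(5, Add(1, v)) = Add(5, Mul(5, v)))
Mul(R, Function('E')(1)) = Mul(Rational(-320, 3), Add(5, Mul(5, 1))) = Mul(Rational(-320, 3), Add(5, 5)) = Mul(Rational(-320, 3), 10) = Rational(-3200, 3)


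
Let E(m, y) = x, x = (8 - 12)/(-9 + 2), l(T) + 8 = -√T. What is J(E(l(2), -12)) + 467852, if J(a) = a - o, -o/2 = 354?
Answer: 3279924/7 ≈ 4.6856e+5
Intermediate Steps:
o = -708 (o = -2*354 = -708)
l(T) = -8 - √T
x = 4/7 (x = -4/(-7) = -4*(-⅐) = 4/7 ≈ 0.57143)
E(m, y) = 4/7
J(a) = 708 + a (J(a) = a - 1*(-708) = a + 708 = 708 + a)
J(E(l(2), -12)) + 467852 = (708 + 4/7) + 467852 = 4960/7 + 467852 = 3279924/7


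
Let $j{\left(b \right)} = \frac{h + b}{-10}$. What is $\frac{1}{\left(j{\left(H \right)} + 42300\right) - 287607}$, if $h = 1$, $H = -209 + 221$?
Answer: $- \frac{10}{2453083} \approx -4.0765 \cdot 10^{-6}$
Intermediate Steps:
$H = 12$
$j{\left(b \right)} = - \frac{1}{10} - \frac{b}{10}$ ($j{\left(b \right)} = \frac{1 + b}{-10} = \left(1 + b\right) \left(- \frac{1}{10}\right) = - \frac{1}{10} - \frac{b}{10}$)
$\frac{1}{\left(j{\left(H \right)} + 42300\right) - 287607} = \frac{1}{\left(\left(- \frac{1}{10} - \frac{6}{5}\right) + 42300\right) - 287607} = \frac{1}{\left(- \frac{13}{10} + 42300\right) - 287607} = \frac{1}{\frac{422987}{10} - 287607} = \frac{1}{- \frac{2453083}{10}} = - \frac{10}{2453083}$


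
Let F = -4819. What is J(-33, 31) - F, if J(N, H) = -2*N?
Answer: 4885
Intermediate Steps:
J(-33, 31) - F = -2*(-33) - 1*(-4819) = 66 + 4819 = 4885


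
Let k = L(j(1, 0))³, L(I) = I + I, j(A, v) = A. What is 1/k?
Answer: ⅛ ≈ 0.12500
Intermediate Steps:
L(I) = 2*I
k = 8 (k = (2*1)³ = 2³ = 8)
1/k = 1/8 = ⅛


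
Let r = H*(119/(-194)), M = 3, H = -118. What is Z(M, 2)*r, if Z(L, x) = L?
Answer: 21063/97 ≈ 217.14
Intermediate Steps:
r = 7021/97 (r = -14042/(-194) = -14042*(-1)/194 = -118*(-119/194) = 7021/97 ≈ 72.381)
Z(M, 2)*r = 3*(7021/97) = 21063/97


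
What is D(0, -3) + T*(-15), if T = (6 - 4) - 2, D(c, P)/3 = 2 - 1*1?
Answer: 3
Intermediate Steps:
D(c, P) = 3 (D(c, P) = 3*(2 - 1*1) = 3*(2 - 1) = 3*1 = 3)
T = 0 (T = 2 - 2 = 0)
D(0, -3) + T*(-15) = 3 + 0*(-15) = 3 + 0 = 3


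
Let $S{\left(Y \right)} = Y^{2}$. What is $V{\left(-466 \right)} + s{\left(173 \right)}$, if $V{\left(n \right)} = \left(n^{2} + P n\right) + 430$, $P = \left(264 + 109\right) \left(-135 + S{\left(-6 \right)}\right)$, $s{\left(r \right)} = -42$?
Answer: $17425526$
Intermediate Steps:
$P = -36927$ ($P = \left(264 + 109\right) \left(-135 + \left(-6\right)^{2}\right) = 373 \left(-135 + 36\right) = 373 \left(-99\right) = -36927$)
$V{\left(n \right)} = 430 + n^{2} - 36927 n$ ($V{\left(n \right)} = \left(n^{2} - 36927 n\right) + 430 = 430 + n^{2} - 36927 n$)
$V{\left(-466 \right)} + s{\left(173 \right)} = \left(430 + \left(-466\right)^{2} - -17207982\right) - 42 = \left(430 + 217156 + 17207982\right) - 42 = 17425568 - 42 = 17425526$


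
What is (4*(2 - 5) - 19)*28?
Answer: -868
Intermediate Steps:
(4*(2 - 5) - 19)*28 = (4*(-3) - 19)*28 = (-12 - 19)*28 = -31*28 = -868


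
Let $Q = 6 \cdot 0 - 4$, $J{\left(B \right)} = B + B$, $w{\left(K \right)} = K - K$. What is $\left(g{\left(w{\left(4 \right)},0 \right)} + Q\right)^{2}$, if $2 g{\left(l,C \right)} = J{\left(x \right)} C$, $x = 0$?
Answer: $16$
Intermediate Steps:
$w{\left(K \right)} = 0$
$J{\left(B \right)} = 2 B$
$Q = -4$ ($Q = 0 - 4 = -4$)
$g{\left(l,C \right)} = 0$ ($g{\left(l,C \right)} = \frac{2 \cdot 0 C}{2} = \frac{0 C}{2} = \frac{1}{2} \cdot 0 = 0$)
$\left(g{\left(w{\left(4 \right)},0 \right)} + Q\right)^{2} = \left(0 - 4\right)^{2} = \left(-4\right)^{2} = 16$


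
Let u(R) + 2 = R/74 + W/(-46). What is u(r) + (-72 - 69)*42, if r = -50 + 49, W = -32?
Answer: -10081487/1702 ≈ -5923.3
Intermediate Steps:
r = -1
u(R) = -30/23 + R/74 (u(R) = -2 + (R/74 - 32/(-46)) = -2 + (R*(1/74) - 32*(-1/46)) = -2 + (R/74 + 16/23) = -2 + (16/23 + R/74) = -30/23 + R/74)
u(r) + (-72 - 69)*42 = (-30/23 + (1/74)*(-1)) + (-72 - 69)*42 = (-30/23 - 1/74) - 141*42 = -2243/1702 - 5922 = -10081487/1702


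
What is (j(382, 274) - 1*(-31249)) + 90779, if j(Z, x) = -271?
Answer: 121757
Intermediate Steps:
(j(382, 274) - 1*(-31249)) + 90779 = (-271 - 1*(-31249)) + 90779 = (-271 + 31249) + 90779 = 30978 + 90779 = 121757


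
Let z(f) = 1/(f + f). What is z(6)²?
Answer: 1/144 ≈ 0.0069444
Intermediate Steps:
z(f) = 1/(2*f)
z(6)² = ((½)/6)² = ((½)*(⅙))² = (1/12)² = 1/144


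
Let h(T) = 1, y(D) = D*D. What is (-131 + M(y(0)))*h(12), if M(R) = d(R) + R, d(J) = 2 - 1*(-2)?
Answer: -127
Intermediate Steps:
y(D) = D²
d(J) = 4 (d(J) = 2 + 2 = 4)
M(R) = 4 + R
(-131 + M(y(0)))*h(12) = (-131 + (4 + 0²))*1 = (-131 + (4 + 0))*1 = (-131 + 4)*1 = -127*1 = -127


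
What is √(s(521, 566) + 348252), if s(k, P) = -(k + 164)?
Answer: √347567 ≈ 589.55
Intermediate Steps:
s(k, P) = -164 - k (s(k, P) = -(164 + k) = -164 - k)
√(s(521, 566) + 348252) = √((-164 - 1*521) + 348252) = √((-164 - 521) + 348252) = √(-685 + 348252) = √347567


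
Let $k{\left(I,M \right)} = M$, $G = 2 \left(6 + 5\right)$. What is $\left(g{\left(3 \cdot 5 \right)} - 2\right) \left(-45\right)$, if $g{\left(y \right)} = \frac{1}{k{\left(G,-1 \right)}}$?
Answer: $135$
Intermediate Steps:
$G = 22$ ($G = 2 \cdot 11 = 22$)
$g{\left(y \right)} = -1$ ($g{\left(y \right)} = \frac{1}{-1} = -1$)
$\left(g{\left(3 \cdot 5 \right)} - 2\right) \left(-45\right) = \left(-1 - 2\right) \left(-45\right) = \left(-3\right) \left(-45\right) = 135$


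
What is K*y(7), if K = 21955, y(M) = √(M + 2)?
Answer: 65865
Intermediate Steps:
y(M) = √(2 + M)
K*y(7) = 21955*√(2 + 7) = 21955*√9 = 21955*3 = 65865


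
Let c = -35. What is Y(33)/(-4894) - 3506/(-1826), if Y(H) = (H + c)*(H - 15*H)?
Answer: 3867785/2234111 ≈ 1.7312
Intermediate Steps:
Y(H) = -14*H*(-35 + H) (Y(H) = (H - 35)*(H - 15*H) = (-35 + H)*(-14*H) = -14*H*(-35 + H))
Y(33)/(-4894) - 3506/(-1826) = (14*33*(35 - 1*33))/(-4894) - 3506/(-1826) = (14*33*(35 - 33))*(-1/4894) - 3506*(-1/1826) = (14*33*2)*(-1/4894) + 1753/913 = 924*(-1/4894) + 1753/913 = -462/2447 + 1753/913 = 3867785/2234111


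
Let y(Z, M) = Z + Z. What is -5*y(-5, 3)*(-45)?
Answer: -2250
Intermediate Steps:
y(Z, M) = 2*Z
-5*y(-5, 3)*(-45) = -10*(-5)*(-45) = -5*(-10)*(-45) = 50*(-45) = -2250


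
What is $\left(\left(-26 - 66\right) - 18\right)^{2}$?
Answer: $12100$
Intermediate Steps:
$\left(\left(-26 - 66\right) - 18\right)^{2} = \left(-92 - 18\right)^{2} = \left(-110\right)^{2} = 12100$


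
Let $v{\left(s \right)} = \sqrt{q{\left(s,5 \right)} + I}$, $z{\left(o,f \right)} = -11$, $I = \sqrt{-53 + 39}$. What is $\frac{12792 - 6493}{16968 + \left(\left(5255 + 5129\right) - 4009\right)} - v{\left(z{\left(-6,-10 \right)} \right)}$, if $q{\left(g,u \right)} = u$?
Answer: $\frac{6299}{23343} - \sqrt{5 + i \sqrt{14}} \approx -2.1013 - 0.78899 i$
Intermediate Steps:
$I = i \sqrt{14}$ ($I = \sqrt{-14} = i \sqrt{14} \approx 3.7417 i$)
$v{\left(s \right)} = \sqrt{5 + i \sqrt{14}}$
$\frac{12792 - 6493}{16968 + \left(\left(5255 + 5129\right) - 4009\right)} - v{\left(z{\left(-6,-10 \right)} \right)} = \frac{12792 - 6493}{16968 + \left(\left(5255 + 5129\right) - 4009\right)} - \sqrt{5 + i \sqrt{14}} = \frac{6299}{16968 + \left(10384 - 4009\right)} - \sqrt{5 + i \sqrt{14}} = \frac{6299}{16968 + 6375} - \sqrt{5 + i \sqrt{14}} = \frac{6299}{23343} - \sqrt{5 + i \sqrt{14}}$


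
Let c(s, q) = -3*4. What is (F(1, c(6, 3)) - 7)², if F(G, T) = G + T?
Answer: 324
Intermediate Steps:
c(s, q) = -12
(F(1, c(6, 3)) - 7)² = ((1 - 12) - 7)² = (-11 - 7)² = (-18)² = 324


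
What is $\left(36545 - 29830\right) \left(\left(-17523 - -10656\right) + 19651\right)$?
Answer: $85844560$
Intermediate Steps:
$\left(36545 - 29830\right) \left(\left(-17523 - -10656\right) + 19651\right) = 6715 \left(\left(-17523 + 10656\right) + 19651\right) = 6715 \left(-6867 + 19651\right) = 6715 \cdot 12784 = 85844560$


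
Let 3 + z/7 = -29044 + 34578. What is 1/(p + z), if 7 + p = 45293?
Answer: 1/84003 ≈ 1.1904e-5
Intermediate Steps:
p = 45286 (p = -7 + 45293 = 45286)
z = 38717 (z = -21 + 7*(-29044 + 34578) = -21 + 7*5534 = -21 + 38738 = 38717)
1/(p + z) = 1/(45286 + 38717) = 1/84003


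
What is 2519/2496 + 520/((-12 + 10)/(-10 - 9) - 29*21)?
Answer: 4481831/28876224 ≈ 0.15521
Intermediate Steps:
2519/2496 + 520/((-12 + 10)/(-10 - 9) - 29*21) = 2519*(1/2496) + 520/(-2/(-19) - 609) = 2519/2496 + 520/(-2*(-1/19) - 609) = 2519/2496 + 520/(2/19 - 609) = 2519/2496 + 520/(-11569/19) = 2519/2496 + 520*(-19/11569) = 2519/2496 - 9880/11569 = 4481831/28876224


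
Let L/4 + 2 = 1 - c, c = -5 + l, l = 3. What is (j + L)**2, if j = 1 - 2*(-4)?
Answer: 169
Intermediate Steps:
j = 9 (j = 1 + 8 = 9)
c = -2 (c = -5 + 3 = -2)
L = 4 (L = -8 + 4*(1 - 1*(-2)) = -8 + 4*(1 + 2) = -8 + 4*3 = -8 + 12 = 4)
(j + L)**2 = (9 + 4)**2 = 13**2 = 169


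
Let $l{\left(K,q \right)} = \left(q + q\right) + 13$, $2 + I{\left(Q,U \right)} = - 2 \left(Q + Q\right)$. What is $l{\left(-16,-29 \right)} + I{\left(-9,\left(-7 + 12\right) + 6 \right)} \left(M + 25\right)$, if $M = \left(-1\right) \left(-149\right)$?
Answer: $5871$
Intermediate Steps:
$M = 149$
$I{\left(Q,U \right)} = -2 - 4 Q$ ($I{\left(Q,U \right)} = -2 - 2 \left(Q + Q\right) = -2 - 2 \cdot 2 Q = -2 - 4 Q$)
$l{\left(K,q \right)} = 13 + 2 q$ ($l{\left(K,q \right)} = 2 q + 13 = 13 + 2 q$)
$l{\left(-16,-29 \right)} + I{\left(-9,\left(-7 + 12\right) + 6 \right)} \left(M + 25\right) = \left(13 + 2 \left(-29\right)\right) + \left(-2 - -36\right) \left(149 + 25\right) = \left(13 - 58\right) + \left(-2 + 36\right) 174 = -45 + 34 \cdot 174 = -45 + 5916 = 5871$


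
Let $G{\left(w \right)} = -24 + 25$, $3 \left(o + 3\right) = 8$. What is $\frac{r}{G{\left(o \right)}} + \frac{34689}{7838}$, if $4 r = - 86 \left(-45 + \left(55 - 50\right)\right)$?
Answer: $\frac{6775369}{7838} \approx 864.43$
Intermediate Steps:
$r = 860$ ($r = \frac{\left(-86\right) \left(-45 + \left(55 - 50\right)\right)}{4} = \frac{\left(-86\right) \left(-45 + 5\right)}{4} = \frac{\left(-86\right) \left(-40\right)}{4} = \frac{1}{4} \cdot 3440 = 860$)
$o = - \frac{1}{3}$ ($o = -3 + \frac{1}{3} \cdot 8 = -3 + \frac{8}{3} = - \frac{1}{3} \approx -0.33333$)
$G{\left(w \right)} = 1$
$\frac{r}{G{\left(o \right)}} + \frac{34689}{7838} = \frac{860}{1} + \frac{34689}{7838} = 860 \cdot 1 + 34689 \cdot \frac{1}{7838} = 860 + \frac{34689}{7838} = \frac{6775369}{7838}$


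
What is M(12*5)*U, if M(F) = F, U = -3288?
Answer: -197280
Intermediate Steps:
M(12*5)*U = (12*5)*(-3288) = 60*(-3288) = -197280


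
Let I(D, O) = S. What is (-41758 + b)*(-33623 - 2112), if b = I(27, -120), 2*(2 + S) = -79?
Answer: 2987410265/2 ≈ 1.4937e+9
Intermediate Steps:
S = -83/2 (S = -2 + (½)*(-79) = -2 - 79/2 = -83/2 ≈ -41.500)
I(D, O) = -83/2
b = -83/2 ≈ -41.500
(-41758 + b)*(-33623 - 2112) = (-41758 - 83/2)*(-33623 - 2112) = -83599/2*(-35735) = 2987410265/2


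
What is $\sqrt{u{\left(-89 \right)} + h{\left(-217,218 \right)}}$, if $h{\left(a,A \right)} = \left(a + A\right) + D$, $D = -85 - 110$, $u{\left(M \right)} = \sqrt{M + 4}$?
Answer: $\sqrt{-194 + i \sqrt{85}} \approx 0.33087 + 13.932 i$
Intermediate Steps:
$u{\left(M \right)} = \sqrt{4 + M}$
$D = -195$ ($D = -85 - 110 = -195$)
$h{\left(a,A \right)} = -195 + A + a$ ($h{\left(a,A \right)} = \left(a + A\right) - 195 = \left(A + a\right) - 195 = -195 + A + a$)
$\sqrt{u{\left(-89 \right)} + h{\left(-217,218 \right)}} = \sqrt{\sqrt{4 - 89} - 194} = \sqrt{\sqrt{-85} - 194} = \sqrt{i \sqrt{85} - 194} = \sqrt{-194 + i \sqrt{85}}$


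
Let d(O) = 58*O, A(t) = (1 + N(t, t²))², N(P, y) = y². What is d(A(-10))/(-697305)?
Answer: -200040002/24045 ≈ -8319.4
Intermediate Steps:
A(t) = (1 + t⁴)² (A(t) = (1 + (t²)²)² = (1 + t⁴)²)
d(A(-10))/(-697305) = (58*(1 + (-10)⁴)²)/(-697305) = (58*(1 + 10000)²)*(-1/697305) = (58*10001²)*(-1/697305) = (58*100020001)*(-1/697305) = 5801160058*(-1/697305) = -200040002/24045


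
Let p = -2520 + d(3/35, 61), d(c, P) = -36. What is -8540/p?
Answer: 2135/639 ≈ 3.3412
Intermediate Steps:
p = -2556 (p = -2520 - 36 = -2556)
-8540/p = -8540/(-2556) = -8540*(-1/2556) = 2135/639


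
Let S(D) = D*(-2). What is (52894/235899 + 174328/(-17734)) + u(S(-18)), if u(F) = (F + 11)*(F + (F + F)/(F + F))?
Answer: 3617401987649/2091716433 ≈ 1729.4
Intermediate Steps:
S(D) = -2*D
u(F) = (1 + F)*(11 + F) (u(F) = (11 + F)*(F + (2*F)/((2*F))) = (11 + F)*(F + (2*F)*(1/(2*F))) = (11 + F)*(F + 1) = (11 + F)*(1 + F) = (1 + F)*(11 + F))
(52894/235899 + 174328/(-17734)) + u(S(-18)) = (52894/235899 + 174328/(-17734)) + (11 + (-2*(-18))**2 + 12*(-2*(-18))) = (52894*(1/235899) + 174328*(-1/17734)) + (11 + 36**2 + 12*36) = (52894/235899 - 87164/8867) + (11 + 1296 + 432) = -20092889338/2091716433 + 1739 = 3617401987649/2091716433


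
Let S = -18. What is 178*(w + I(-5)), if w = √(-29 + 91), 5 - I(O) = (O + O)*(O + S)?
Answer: -40050 + 178*√62 ≈ -38648.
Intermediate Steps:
I(O) = 5 - 2*O*(-18 + O) (I(O) = 5 - (O + O)*(O - 18) = 5 - 2*O*(-18 + O))
w = √62 ≈ 7.8740
178*(w + I(-5)) = 178*(√62 + (5 - 2*(-5)² + 36*(-5))) = 178*(√62 + (5 - 2*25 - 180)) = 178*(√62 + (5 - 50 - 180)) = 178*(√62 - 225) = 178*(-225 + √62) = -40050 + 178*√62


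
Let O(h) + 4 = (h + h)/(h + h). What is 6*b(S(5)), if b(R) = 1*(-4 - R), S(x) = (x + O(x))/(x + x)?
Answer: -126/5 ≈ -25.200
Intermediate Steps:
O(h) = -3 (O(h) = -4 + (h + h)/(h + h) = -4 + (2*h)/((2*h)) = -4 + (2*h)*(1/(2*h)) = -4 + 1 = -3)
S(x) = (-3 + x)/(2*x) (S(x) = (x - 3)/(x + x) = (-3 + x)/((2*x)) = (-3 + x)*(1/(2*x)) = (-3 + x)/(2*x))
b(R) = -4 - R
6*b(S(5)) = 6*(-4 - (-3 + 5)/(2*5)) = 6*(-4 - 2/(2*5)) = 6*(-4 - 1*1/5) = 6*(-4 - 1/5) = 6*(-21/5) = -126/5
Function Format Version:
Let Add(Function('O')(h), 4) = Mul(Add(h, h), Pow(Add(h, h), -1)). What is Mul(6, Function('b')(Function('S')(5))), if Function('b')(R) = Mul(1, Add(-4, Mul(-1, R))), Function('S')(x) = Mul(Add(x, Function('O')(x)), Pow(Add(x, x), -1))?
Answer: Rational(-126, 5) ≈ -25.200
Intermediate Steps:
Function('O')(h) = -3 (Function('O')(h) = Add(-4, Mul(Add(h, h), Pow(Add(h, h), -1))) = Add(-4, Mul(Mul(2, h), Pow(Mul(2, h), -1))) = Add(-4, Mul(Mul(2, h), Mul(Rational(1, 2), Pow(h, -1)))) = Add(-4, 1) = -3)
Function('S')(x) = Mul(Rational(1, 2), Pow(x, -1), Add(-3, x)) (Function('S')(x) = Mul(Add(x, -3), Pow(Add(x, x), -1)) = Mul(Add(-3, x), Pow(Mul(2, x), -1)) = Mul(Add(-3, x), Mul(Rational(1, 2), Pow(x, -1))) = Mul(Rational(1, 2), Pow(x, -1), Add(-3, x)))
Function('b')(R) = Add(-4, Mul(-1, R))
Mul(6, Function('b')(Function('S')(5))) = Mul(6, Add(-4, Mul(-1, Mul(Rational(1, 2), Pow(5, -1), Add(-3, 5))))) = Mul(6, Add(-4, Mul(-1, Mul(Rational(1, 2), Rational(1, 5), 2)))) = Mul(6, Add(-4, Mul(-1, Rational(1, 5)))) = Mul(6, Add(-4, Rational(-1, 5))) = Mul(6, Rational(-21, 5)) = Rational(-126, 5)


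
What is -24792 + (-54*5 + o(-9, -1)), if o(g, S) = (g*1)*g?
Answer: -24981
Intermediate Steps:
o(g, S) = g**2 (o(g, S) = g*g = g**2)
-24792 + (-54*5 + o(-9, -1)) = -24792 + (-54*5 + (-9)**2) = -24792 + (-270 + 81) = -24792 - 189 = -24981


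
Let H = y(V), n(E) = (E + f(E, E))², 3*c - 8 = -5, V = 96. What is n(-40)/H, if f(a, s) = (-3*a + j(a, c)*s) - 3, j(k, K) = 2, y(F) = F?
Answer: 3/32 ≈ 0.093750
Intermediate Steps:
c = 1 (c = 8/3 + (⅓)*(-5) = 8/3 - 5/3 = 1)
f(a, s) = -3 - 3*a + 2*s (f(a, s) = (-3*a + 2*s) - 3 = -3 - 3*a + 2*s)
n(E) = 9 (n(E) = (E + (-3 - 3*E + 2*E))² = (E + (-3 - E))² = (-3)² = 9)
H = 96
n(-40)/H = 9/96 = 9*(1/96) = 3/32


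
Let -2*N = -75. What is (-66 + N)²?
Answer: 3249/4 ≈ 812.25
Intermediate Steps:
N = 75/2 (N = -½*(-75) = 75/2 ≈ 37.500)
(-66 + N)² = (-66 + 75/2)² = (-57/2)² = 3249/4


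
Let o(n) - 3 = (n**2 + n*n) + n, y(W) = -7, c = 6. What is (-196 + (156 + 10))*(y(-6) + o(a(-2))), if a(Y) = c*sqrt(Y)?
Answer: 4440 - 180*I*sqrt(2) ≈ 4440.0 - 254.56*I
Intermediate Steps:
a(Y) = 6*sqrt(Y)
o(n) = 3 + n + 2*n**2 (o(n) = 3 + ((n**2 + n*n) + n) = 3 + ((n**2 + n**2) + n) = 3 + (2*n**2 + n) = 3 + (n + 2*n**2) = 3 + n + 2*n**2)
(-196 + (156 + 10))*(y(-6) + o(a(-2))) = (-196 + (156 + 10))*(-7 + (3 + 6*sqrt(-2) + 2*(6*sqrt(-2))**2)) = (-196 + 166)*(-7 + (3 + 6*(I*sqrt(2)) + 2*(6*(I*sqrt(2)))**2)) = -30*(-7 + (3 + 6*I*sqrt(2) + 2*(6*I*sqrt(2))**2)) = -30*(-7 + (3 + 6*I*sqrt(2) + 2*(-72))) = -30*(-7 + (3 + 6*I*sqrt(2) - 144)) = -30*(-7 + (-141 + 6*I*sqrt(2))) = -30*(-148 + 6*I*sqrt(2)) = 4440 - 180*I*sqrt(2)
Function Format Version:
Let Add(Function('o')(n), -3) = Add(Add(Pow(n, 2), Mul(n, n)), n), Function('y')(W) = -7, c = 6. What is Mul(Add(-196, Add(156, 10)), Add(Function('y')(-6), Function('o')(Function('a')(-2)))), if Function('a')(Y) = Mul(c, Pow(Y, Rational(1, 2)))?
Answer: Add(4440, Mul(-180, I, Pow(2, Rational(1, 2)))) ≈ Add(4440.0, Mul(-254.56, I))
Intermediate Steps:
Function('a')(Y) = Mul(6, Pow(Y, Rational(1, 2)))
Function('o')(n) = Add(3, n, Mul(2, Pow(n, 2))) (Function('o')(n) = Add(3, Add(Add(Pow(n, 2), Mul(n, n)), n)) = Add(3, Add(Add(Pow(n, 2), Pow(n, 2)), n)) = Add(3, Add(Mul(2, Pow(n, 2)), n)) = Add(3, Add(n, Mul(2, Pow(n, 2)))) = Add(3, n, Mul(2, Pow(n, 2))))
Mul(Add(-196, Add(156, 10)), Add(Function('y')(-6), Function('o')(Function('a')(-2)))) = Mul(Add(-196, Add(156, 10)), Add(-7, Add(3, Mul(6, Pow(-2, Rational(1, 2))), Mul(2, Pow(Mul(6, Pow(-2, Rational(1, 2))), 2))))) = Mul(Add(-196, 166), Add(-7, Add(3, Mul(6, Mul(I, Pow(2, Rational(1, 2)))), Mul(2, Pow(Mul(6, Mul(I, Pow(2, Rational(1, 2)))), 2))))) = Mul(-30, Add(-7, Add(3, Mul(6, I, Pow(2, Rational(1, 2))), Mul(2, Pow(Mul(6, I, Pow(2, Rational(1, 2))), 2))))) = Mul(-30, Add(-7, Add(3, Mul(6, I, Pow(2, Rational(1, 2))), Mul(2, -72)))) = Mul(-30, Add(-7, Add(3, Mul(6, I, Pow(2, Rational(1, 2))), -144))) = Mul(-30, Add(-7, Add(-141, Mul(6, I, Pow(2, Rational(1, 2)))))) = Mul(-30, Add(-148, Mul(6, I, Pow(2, Rational(1, 2))))) = Add(4440, Mul(-180, I, Pow(2, Rational(1, 2))))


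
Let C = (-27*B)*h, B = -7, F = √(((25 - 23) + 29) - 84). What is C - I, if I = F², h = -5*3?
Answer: -2782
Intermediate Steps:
h = -15
F = I*√53 (F = √((2 + 29) - 84) = √(31 - 84) = √(-53) = I*√53 ≈ 7.2801*I)
C = -2835 (C = -27*(-7)*(-15) = 189*(-15) = -2835)
I = -53 (I = (I*√53)² = -53)
C - I = -2835 - 1*(-53) = -2835 + 53 = -2782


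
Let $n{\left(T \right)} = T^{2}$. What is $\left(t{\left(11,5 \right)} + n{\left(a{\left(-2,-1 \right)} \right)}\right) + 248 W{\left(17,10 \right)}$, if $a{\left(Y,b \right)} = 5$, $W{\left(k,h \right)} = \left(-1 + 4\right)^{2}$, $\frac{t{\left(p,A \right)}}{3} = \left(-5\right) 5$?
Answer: $2182$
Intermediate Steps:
$t{\left(p,A \right)} = -75$ ($t{\left(p,A \right)} = 3 \left(\left(-5\right) 5\right) = 3 \left(-25\right) = -75$)
$W{\left(k,h \right)} = 9$ ($W{\left(k,h \right)} = 3^{2} = 9$)
$\left(t{\left(11,5 \right)} + n{\left(a{\left(-2,-1 \right)} \right)}\right) + 248 W{\left(17,10 \right)} = \left(-75 + 5^{2}\right) + 248 \cdot 9 = \left(-75 + 25\right) + 2232 = -50 + 2232 = 2182$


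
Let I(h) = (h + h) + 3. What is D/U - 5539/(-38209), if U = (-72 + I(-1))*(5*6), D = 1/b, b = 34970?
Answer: 412578469691/2846039394900 ≈ 0.14497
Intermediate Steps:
I(h) = 3 + 2*h (I(h) = 2*h + 3 = 3 + 2*h)
D = 1/34970 ≈ 2.8596e-5
U = -2130 (U = (-72 + (3 + 2*(-1)))*(5*6) = (-72 + (3 - 2))*30 = (-72 + 1)*30 = -71*30 = -2130)
D/U - 5539/(-38209) = (1/34970)/(-2130) - 5539/(-38209) = (1/34970)*(-1/2130) - 5539*(-1/38209) = -1/74486100 + 5539/38209 = 412578469691/2846039394900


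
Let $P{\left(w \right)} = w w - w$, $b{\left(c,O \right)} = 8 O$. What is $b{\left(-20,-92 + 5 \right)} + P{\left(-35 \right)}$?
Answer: $564$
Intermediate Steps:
$P{\left(w \right)} = w^{2} - w$
$b{\left(-20,-92 + 5 \right)} + P{\left(-35 \right)} = 8 \left(-92 + 5\right) - 35 \left(-1 - 35\right) = 8 \left(-87\right) - -1260 = -696 + 1260 = 564$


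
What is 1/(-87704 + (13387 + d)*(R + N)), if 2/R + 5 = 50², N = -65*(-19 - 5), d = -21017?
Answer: -499/5983264548 ≈ -8.3399e-8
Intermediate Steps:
N = 1560 (N = -65*(-24) = 1560)
R = 2/2495 (R = 2/(-5 + 50²) = 2/(-5 + 2500) = 2/2495 ≈ 0.00080160)
1/(-87704 + (13387 + d)*(R + N)) = 1/(-87704 + (13387 - 21017)*(2/2495 + 1560)) = 1/(-87704 - 7630*3892202/2495) = 1/(-87704 - 5939500252/499) = 1/(-5983264548/499) = -499/5983264548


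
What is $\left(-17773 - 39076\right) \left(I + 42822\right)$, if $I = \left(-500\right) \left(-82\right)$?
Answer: $-4765196878$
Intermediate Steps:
$I = 41000$
$\left(-17773 - 39076\right) \left(I + 42822\right) = \left(-17773 - 39076\right) \left(41000 + 42822\right) = \left(-56849\right) 83822 = -4765196878$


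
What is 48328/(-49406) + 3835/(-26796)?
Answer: -106033507/94563084 ≈ -1.1213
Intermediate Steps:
48328/(-49406) + 3835/(-26796) = 48328*(-1/49406) + 3835*(-1/26796) = -3452/3529 - 3835/26796 = -106033507/94563084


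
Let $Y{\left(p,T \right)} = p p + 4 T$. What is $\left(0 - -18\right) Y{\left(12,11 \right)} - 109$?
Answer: $3275$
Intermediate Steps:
$Y{\left(p,T \right)} = p^{2} + 4 T$
$\left(0 - -18\right) Y{\left(12,11 \right)} - 109 = \left(0 - -18\right) \left(12^{2} + 4 \cdot 11\right) - 109 = \left(0 + 18\right) \left(144 + 44\right) - 109 = 18 \cdot 188 - 109 = 3384 - 109 = 3275$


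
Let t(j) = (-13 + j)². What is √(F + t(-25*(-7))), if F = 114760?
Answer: 2*√35251 ≈ 375.50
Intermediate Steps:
√(F + t(-25*(-7))) = √(114760 + (-13 - 25*(-7))²) = √(114760 + (-13 + 175)²) = √(114760 + 162²) = √(114760 + 26244) = √141004 = 2*√35251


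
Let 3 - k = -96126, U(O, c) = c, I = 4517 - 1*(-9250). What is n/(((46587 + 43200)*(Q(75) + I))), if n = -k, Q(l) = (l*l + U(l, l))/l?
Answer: -32043/414307147 ≈ -7.7341e-5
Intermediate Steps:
I = 13767 (I = 4517 + 9250 = 13767)
Q(l) = (l + l²)/l (Q(l) = (l*l + l)/l = (l² + l)/l = (l + l²)/l)
k = 96129 (k = 3 - 1*(-96126) = 3 + 96126 = 96129)
n = -96129 (n = -1*96129 = -96129)
n/(((46587 + 43200)*(Q(75) + I))) = -96129*1/((46587 + 43200)*((1 + 75) + 13767)) = -96129*1/(89787*(76 + 13767)) = -96129/(89787*13843) = -96129/1242921441 = -96129*1/1242921441 = -32043/414307147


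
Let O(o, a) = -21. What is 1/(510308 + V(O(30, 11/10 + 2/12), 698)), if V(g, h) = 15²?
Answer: 1/510533 ≈ 1.9587e-6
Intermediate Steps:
V(g, h) = 225
1/(510308 + V(O(30, 11/10 + 2/12), 698)) = 1/(510308 + 225) = 1/510533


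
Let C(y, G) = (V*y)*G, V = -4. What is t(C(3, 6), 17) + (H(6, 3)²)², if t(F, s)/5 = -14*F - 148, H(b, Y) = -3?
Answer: 4381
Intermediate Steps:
C(y, G) = -4*G*y (C(y, G) = (-4*y)*G = -4*G*y)
t(F, s) = -740 - 70*F (t(F, s) = 5*(-14*F - 148) = 5*(-148 - 14*F) = -740 - 70*F)
t(C(3, 6), 17) + (H(6, 3)²)² = (-740 - (-280)*6*3) + ((-3)²)² = (-740 - 70*(-72)) + 9² = (-740 + 5040) + 81 = 4300 + 81 = 4381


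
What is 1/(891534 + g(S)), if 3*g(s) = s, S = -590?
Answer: 3/2674012 ≈ 1.1219e-6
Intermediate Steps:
g(s) = s/3
1/(891534 + g(S)) = 1/(891534 + (⅓)*(-590)) = 1/(891534 - 590/3) = 1/(2674012/3) = 3/2674012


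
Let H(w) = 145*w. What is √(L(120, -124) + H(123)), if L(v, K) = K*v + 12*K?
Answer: 3*√163 ≈ 38.301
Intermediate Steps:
L(v, K) = 12*K + K*v
√(L(120, -124) + H(123)) = √(-124*(12 + 120) + 145*123) = √(-124*132 + 17835) = √(-16368 + 17835) = √1467 = 3*√163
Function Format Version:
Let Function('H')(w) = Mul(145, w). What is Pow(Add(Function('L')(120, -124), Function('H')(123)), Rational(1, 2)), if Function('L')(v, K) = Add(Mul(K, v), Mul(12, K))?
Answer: Mul(3, Pow(163, Rational(1, 2))) ≈ 38.301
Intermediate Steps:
Function('L')(v, K) = Add(Mul(12, K), Mul(K, v))
Pow(Add(Function('L')(120, -124), Function('H')(123)), Rational(1, 2)) = Pow(Add(Mul(-124, Add(12, 120)), Mul(145, 123)), Rational(1, 2)) = Pow(Add(Mul(-124, 132), 17835), Rational(1, 2)) = Pow(Add(-16368, 17835), Rational(1, 2)) = Pow(1467, Rational(1, 2)) = Mul(3, Pow(163, Rational(1, 2)))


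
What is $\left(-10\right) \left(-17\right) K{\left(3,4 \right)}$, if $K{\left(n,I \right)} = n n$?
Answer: $1530$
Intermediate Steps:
$K{\left(n,I \right)} = n^{2}$
$\left(-10\right) \left(-17\right) K{\left(3,4 \right)} = \left(-10\right) \left(-17\right) 3^{2} = 170 \cdot 9 = 1530$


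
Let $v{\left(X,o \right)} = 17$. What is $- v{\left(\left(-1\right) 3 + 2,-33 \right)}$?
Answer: $-17$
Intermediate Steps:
$- v{\left(\left(-1\right) 3 + 2,-33 \right)} = \left(-1\right) 17 = -17$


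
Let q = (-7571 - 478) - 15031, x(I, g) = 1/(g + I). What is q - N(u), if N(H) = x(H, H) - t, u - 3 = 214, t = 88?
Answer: -9978529/434 ≈ -22992.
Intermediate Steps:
x(I, g) = 1/(I + g)
u = 217 (u = 3 + 214 = 217)
N(H) = -88 + 1/(2*H) (N(H) = 1/(H + H) - 1*88 = 1/(2*H) - 88 = -88 + 1/(2*H))
q = -23080 (q = -8049 - 15031 = -23080)
q - N(u) = -23080 - (-88 + (½)/217) = -23080 - (-88 + (½)*(1/217)) = -23080 - (-88 + 1/434) = -23080 - 1*(-38191/434) = -23080 + 38191/434 = -9978529/434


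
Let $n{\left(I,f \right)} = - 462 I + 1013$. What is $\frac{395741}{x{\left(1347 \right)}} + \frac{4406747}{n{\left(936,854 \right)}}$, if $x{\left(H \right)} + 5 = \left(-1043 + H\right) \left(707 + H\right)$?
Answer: $- \frac{2580891114538}{269382769209} \approx -9.5807$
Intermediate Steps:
$x{\left(H \right)} = -5 + \left(-1043 + H\right) \left(707 + H\right)$
$n{\left(I,f \right)} = 1013 - 462 I$
$\frac{395741}{x{\left(1347 \right)}} + \frac{4406747}{n{\left(936,854 \right)}} = \frac{395741}{-737406 + 1347^{2} - 452592} + \frac{4406747}{1013 - 432432} = \frac{395741}{-737406 + 1814409 - 452592} + \frac{4406747}{1013 - 432432} = \frac{395741}{624411} + \frac{4406747}{-431419} = 395741 \cdot \frac{1}{624411} + 4406747 \left(- \frac{1}{431419}\right) = \frac{395741}{624411} - \frac{4406747}{431419} = - \frac{2580891114538}{269382769209}$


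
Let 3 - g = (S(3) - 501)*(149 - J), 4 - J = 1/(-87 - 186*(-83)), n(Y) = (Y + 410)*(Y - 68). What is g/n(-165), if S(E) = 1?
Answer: -1642845977/1293489015 ≈ -1.2701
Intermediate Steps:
n(Y) = (-68 + Y)*(410 + Y) (n(Y) = (410 + Y)*(-68 + Y) = (-68 + Y)*(410 + Y))
J = 90635/22659 (J = 4 - 1/((-87 - 186)*(-83)) = 4 - (-1)/((-273)*83) = 4 - (-1)*(-1)/(273*83) = 4 - 1*1/22659 = 4 - 1/22659 = 90635/22659 ≈ 4.0000)
g = 1642845977/22659 (g = 3 - (1 - 501)*(149 - 1*90635/22659) = 3 - (-500)*(149 - 90635/22659) = 3 - (-500)*3285556/22659 = 3 - 1*(-1642778000/22659) = 3 + 1642778000/22659 = 1642845977/22659 ≈ 72503.)
g/n(-165) = 1642845977/(22659*(-27880 + (-165)² + 342*(-165))) = 1642845977/(22659*(-27880 + 27225 - 56430)) = (1642845977/22659)/(-57085) = (1642845977/22659)*(-1/57085) = -1642845977/1293489015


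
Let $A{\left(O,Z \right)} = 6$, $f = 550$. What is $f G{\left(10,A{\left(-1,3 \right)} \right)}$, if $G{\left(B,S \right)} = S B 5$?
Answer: $165000$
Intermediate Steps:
$G{\left(B,S \right)} = 5 B S$ ($G{\left(B,S \right)} = B S 5 = 5 B S$)
$f G{\left(10,A{\left(-1,3 \right)} \right)} = 550 \cdot 5 \cdot 10 \cdot 6 = 550 \cdot 300 = 165000$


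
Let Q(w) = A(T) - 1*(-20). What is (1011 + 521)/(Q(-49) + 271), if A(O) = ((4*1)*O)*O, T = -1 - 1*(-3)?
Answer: 1532/307 ≈ 4.9902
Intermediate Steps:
T = 2 (T = -1 + 3 = 2)
A(O) = 4*O² (A(O) = (4*O)*O = 4*O²)
Q(w) = 36 (Q(w) = 4*2² - 1*(-20) = 4*4 + 20 = 16 + 20 = 36)
(1011 + 521)/(Q(-49) + 271) = (1011 + 521)/(36 + 271) = 1532/307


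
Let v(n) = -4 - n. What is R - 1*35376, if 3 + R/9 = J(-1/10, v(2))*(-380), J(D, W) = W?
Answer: -14883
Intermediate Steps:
R = 20493 (R = -27 + 9*((-4 - 1*2)*(-380)) = -27 + 9*((-4 - 2)*(-380)) = -27 + 9*(-6*(-380)) = -27 + 9*2280 = -27 + 20520 = 20493)
R - 1*35376 = 20493 - 1*35376 = 20493 - 35376 = -14883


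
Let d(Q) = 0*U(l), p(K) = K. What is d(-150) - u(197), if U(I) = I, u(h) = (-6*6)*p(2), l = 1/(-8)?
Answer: 72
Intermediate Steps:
l = -⅛ ≈ -0.12500
u(h) = -72 (u(h) = -6*6*2 = -36*2 = -72)
d(Q) = 0 (d(Q) = 0*(-⅛) = 0)
d(-150) - u(197) = 0 - 1*(-72) = 0 + 72 = 72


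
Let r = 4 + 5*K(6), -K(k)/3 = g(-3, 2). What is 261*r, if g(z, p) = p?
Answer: -6786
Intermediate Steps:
K(k) = -6 (K(k) = -3*2 = -6)
r = -26 (r = 4 + 5*(-6) = 4 - 30 = -26)
261*r = 261*(-26) = -6786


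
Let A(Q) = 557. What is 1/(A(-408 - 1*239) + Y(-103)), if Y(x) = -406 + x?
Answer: 1/48 ≈ 0.020833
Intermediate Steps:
1/(A(-408 - 1*239) + Y(-103)) = 1/(557 + (-406 - 103)) = 1/(557 - 509) = 1/48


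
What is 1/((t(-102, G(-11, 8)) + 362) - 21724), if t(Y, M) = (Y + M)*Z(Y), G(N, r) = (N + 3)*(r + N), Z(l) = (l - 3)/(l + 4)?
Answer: -7/150119 ≈ -4.6630e-5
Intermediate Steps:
Z(l) = (-3 + l)/(4 + l)
G(N, r) = (3 + N)*(N + r)
t(Y, M) = (-3 + Y)*(M + Y)/(4 + Y) (t(Y, M) = (Y + M)*((-3 + Y)/(4 + Y)) = (M + Y)*((-3 + Y)/(4 + Y)) = (-3 + Y)*(M + Y)/(4 + Y))
1/((t(-102, G(-11, 8)) + 362) - 21724) = 1/(((-3 - 102)*(((-11)² + 3*(-11) + 3*8 - 11*8) - 102)/(4 - 102) + 362) - 21724) = 1/((-105*((121 - 33 + 24 - 88) - 102)/(-98) + 362) - 21724) = 1/((-1/98*(-105)*(24 - 102) + 362) - 21724) = 1/((-1/98*(-105)*(-78) + 362) - 21724) = 1/((-585/7 + 362) - 21724) = 1/(1949/7 - 21724) = 1/(-150119/7) = -7/150119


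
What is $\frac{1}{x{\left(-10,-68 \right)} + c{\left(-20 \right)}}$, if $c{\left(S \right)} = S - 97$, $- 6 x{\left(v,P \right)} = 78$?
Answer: $- \frac{1}{130} \approx -0.0076923$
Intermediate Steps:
$x{\left(v,P \right)} = -13$ ($x{\left(v,P \right)} = \left(- \frac{1}{6}\right) 78 = -13$)
$c{\left(S \right)} = -97 + S$
$\frac{1}{x{\left(-10,-68 \right)} + c{\left(-20 \right)}} = \frac{1}{-13 - 117} = \frac{1}{-130} = - \frac{1}{130}$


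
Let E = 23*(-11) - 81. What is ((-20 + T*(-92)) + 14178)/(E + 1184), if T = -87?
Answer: 11081/425 ≈ 26.073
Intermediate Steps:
E = -334 (E = -253 - 81 = -334)
((-20 + T*(-92)) + 14178)/(E + 1184) = ((-20 - 87*(-92)) + 14178)/(-334 + 1184) = ((-20 + 8004) + 14178)/850 = (7984 + 14178)*(1/850) = 22162*(1/850) = 11081/425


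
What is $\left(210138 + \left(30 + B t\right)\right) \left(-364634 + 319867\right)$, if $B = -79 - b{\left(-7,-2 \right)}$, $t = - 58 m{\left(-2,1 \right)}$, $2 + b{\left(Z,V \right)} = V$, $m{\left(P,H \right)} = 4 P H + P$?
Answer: $-7461226356$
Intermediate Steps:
$m{\left(P,H \right)} = P + 4 H P$ ($m{\left(P,H \right)} = 4 H P + P = P + 4 H P$)
$b{\left(Z,V \right)} = -2 + V$
$t = 580$ ($t = - 58 \left(- 2 \left(1 + 4 \cdot 1\right)\right) = - 58 \left(- 2 \left(1 + 4\right)\right) = - 58 \left(\left(-2\right) 5\right) = \left(-58\right) \left(-10\right) = 580$)
$B = -75$ ($B = -79 - \left(-2 - 2\right) = -79 - -4 = -79 + 4 = -75$)
$\left(210138 + \left(30 + B t\right)\right) \left(-364634 + 319867\right) = \left(210138 + \left(30 - 43500\right)\right) \left(-364634 + 319867\right) = \left(210138 + \left(30 - 43500\right)\right) \left(-44767\right) = \left(210138 - 43470\right) \left(-44767\right) = 166668 \left(-44767\right) = -7461226356$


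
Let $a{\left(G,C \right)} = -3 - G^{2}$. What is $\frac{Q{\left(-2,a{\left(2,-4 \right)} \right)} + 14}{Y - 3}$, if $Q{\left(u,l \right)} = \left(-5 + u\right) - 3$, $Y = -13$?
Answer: $- \frac{1}{4} \approx -0.25$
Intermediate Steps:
$Q{\left(u,l \right)} = -8 + u$
$\frac{Q{\left(-2,a{\left(2,-4 \right)} \right)} + 14}{Y - 3} = \frac{\left(-8 - 2\right) + 14}{-13 - 3} = \frac{-10 + 14}{-16} = 4 \left(- \frac{1}{16}\right) = - \frac{1}{4}$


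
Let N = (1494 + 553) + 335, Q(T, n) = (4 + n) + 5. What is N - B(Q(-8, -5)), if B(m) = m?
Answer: 2378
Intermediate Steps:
Q(T, n) = 9 + n
N = 2382 (N = 2047 + 335 = 2382)
N - B(Q(-8, -5)) = 2382 - (9 - 5) = 2382 - 1*4 = 2382 - 4 = 2378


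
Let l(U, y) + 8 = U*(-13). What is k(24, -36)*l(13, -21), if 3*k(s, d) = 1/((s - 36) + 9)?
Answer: 59/3 ≈ 19.667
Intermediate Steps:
l(U, y) = -8 - 13*U (l(U, y) = -8 + U*(-13) = -8 - 13*U)
k(s, d) = 1/(3*(-27 + s)) (k(s, d) = 1/(3*((s - 36) + 9)) = 1/(3*((-36 + s) + 9)) = 1/(3*(-27 + s)))
k(24, -36)*l(13, -21) = (1/(3*(-27 + 24)))*(-8 - 13*13) = ((⅓)/(-3))*(-8 - 169) = ((⅓)*(-⅓))*(-177) = -⅑*(-177) = 59/3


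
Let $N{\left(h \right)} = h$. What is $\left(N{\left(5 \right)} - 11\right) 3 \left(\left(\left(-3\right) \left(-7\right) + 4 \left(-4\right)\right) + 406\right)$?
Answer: $-7398$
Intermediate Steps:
$\left(N{\left(5 \right)} - 11\right) 3 \left(\left(\left(-3\right) \left(-7\right) + 4 \left(-4\right)\right) + 406\right) = \left(5 - 11\right) 3 \left(\left(\left(-3\right) \left(-7\right) + 4 \left(-4\right)\right) + 406\right) = \left(-6\right) 3 \left(\left(21 - 16\right) + 406\right) = - 18 \left(5 + 406\right) = \left(-18\right) 411 = -7398$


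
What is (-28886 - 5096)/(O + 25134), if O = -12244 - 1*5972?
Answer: -16991/3459 ≈ -4.9121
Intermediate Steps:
O = -18216 (O = -12244 - 5972 = -18216)
(-28886 - 5096)/(O + 25134) = (-28886 - 5096)/(-18216 + 25134) = -33982/6918 = -33982*1/6918 = -16991/3459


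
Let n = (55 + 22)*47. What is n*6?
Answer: 21714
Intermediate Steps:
n = 3619 (n = 77*47 = 3619)
n*6 = 3619*6 = 21714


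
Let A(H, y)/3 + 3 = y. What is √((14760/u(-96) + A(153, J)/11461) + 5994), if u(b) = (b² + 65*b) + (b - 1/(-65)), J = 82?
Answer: √27615363227861510528931/2145510661 ≈ 77.454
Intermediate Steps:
A(H, y) = -9 + 3*y
u(b) = 1/65 + b² + 66*b (u(b) = (b² + 65*b) + (b - 1*(-1/65)) = (b² + 65*b) + (b + 1/65) = (b² + 65*b) + (1/65 + b) = 1/65 + b² + 66*b)
√((14760/u(-96) + A(153, J)/11461) + 5994) = √((14760/(1/65 + (-96)² + 66*(-96)) + (-9 + 3*82)/11461) + 5994) = √((14760/(1/65 + 9216 - 6336) + (-9 + 246)*(1/11461)) + 5994) = √((14760/(187201/65) + 237*(1/11461)) + 5994) = √((14760*(65/187201) + 237/11461) + 5994) = √((959400/187201 + 237/11461) + 5994) = √(11040050037/2145510661 + 5994) = √(12871230952071/2145510661) = √27615363227861510528931/2145510661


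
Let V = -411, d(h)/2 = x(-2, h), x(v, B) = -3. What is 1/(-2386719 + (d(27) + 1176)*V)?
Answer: -1/2867589 ≈ -3.4872e-7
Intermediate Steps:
d(h) = -6 (d(h) = 2*(-3) = -6)
1/(-2386719 + (d(27) + 1176)*V) = 1/(-2386719 + (-6 + 1176)*(-411)) = 1/(-2386719 + 1170*(-411)) = 1/(-2386719 - 480870) = 1/(-2867589) = -1/2867589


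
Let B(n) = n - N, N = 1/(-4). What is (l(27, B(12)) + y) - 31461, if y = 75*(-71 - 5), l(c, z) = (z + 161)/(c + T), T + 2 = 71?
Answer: -4756377/128 ≈ -37159.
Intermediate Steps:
T = 69 (T = -2 + 71 = 69)
N = -¼ (N = 1*(-¼) = -¼ ≈ -0.25000)
B(n) = ¼ + n (B(n) = n - 1*(-¼) = n + ¼ = ¼ + n)
l(c, z) = (161 + z)/(69 + c) (l(c, z) = (z + 161)/(c + 69) = (161 + z)/(69 + c))
y = -5700 (y = 75*(-76) = -5700)
(l(27, B(12)) + y) - 31461 = ((161 + (¼ + 12))/(69 + 27) - 5700) - 31461 = ((161 + 49/4)/96 - 5700) - 31461 = ((1/96)*(693/4) - 5700) - 31461 = (231/128 - 5700) - 31461 = -729369/128 - 31461 = -4756377/128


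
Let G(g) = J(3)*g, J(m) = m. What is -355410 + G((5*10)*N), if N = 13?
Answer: -353460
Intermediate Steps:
G(g) = 3*g
-355410 + G((5*10)*N) = -355410 + 3*((5*10)*13) = -355410 + 3*(50*13) = -355410 + 3*650 = -355410 + 1950 = -353460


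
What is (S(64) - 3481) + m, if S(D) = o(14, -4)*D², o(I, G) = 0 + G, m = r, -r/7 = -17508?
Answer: 102691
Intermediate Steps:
r = 122556 (r = -7*(-17508) = 122556)
m = 122556
o(I, G) = G
S(D) = -4*D²
(S(64) - 3481) + m = (-4*64² - 3481) + 122556 = (-4*4096 - 3481) + 122556 = (-16384 - 3481) + 122556 = -19865 + 122556 = 102691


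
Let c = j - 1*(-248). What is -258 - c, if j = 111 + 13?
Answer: -630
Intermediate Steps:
j = 124
c = 372 (c = 124 - 1*(-248) = 124 + 248 = 372)
-258 - c = -258 - 1*372 = -258 - 372 = -630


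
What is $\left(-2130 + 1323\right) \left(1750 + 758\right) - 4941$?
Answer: $-2028897$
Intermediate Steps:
$\left(-2130 + 1323\right) \left(1750 + 758\right) - 4941 = \left(-807\right) 2508 - 4941 = -2023956 - 4941 = -2028897$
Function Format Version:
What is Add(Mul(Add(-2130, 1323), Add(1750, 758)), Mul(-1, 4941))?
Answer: -2028897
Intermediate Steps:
Add(Mul(Add(-2130, 1323), Add(1750, 758)), Mul(-1, 4941)) = Add(Mul(-807, 2508), -4941) = Add(-2023956, -4941) = -2028897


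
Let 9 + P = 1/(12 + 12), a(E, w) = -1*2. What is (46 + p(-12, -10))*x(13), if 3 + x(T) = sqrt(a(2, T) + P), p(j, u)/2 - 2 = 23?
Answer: -288 + 8*I*sqrt(1578) ≈ -288.0 + 317.79*I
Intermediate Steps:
a(E, w) = -2
p(j, u) = 50 (p(j, u) = 4 + 2*23 = 4 + 46 = 50)
P = -215/24 (P = -9 + 1/(12 + 12) = -9 + 1/24 = -215/24 ≈ -8.9583)
x(T) = -3 + I*sqrt(1578)/12 (x(T) = -3 + sqrt(-2 - 215/24) = -3 + sqrt(-263/24) = -3 + I*sqrt(1578)/12)
(46 + p(-12, -10))*x(13) = (46 + 50)*(-3 + I*sqrt(1578)/12) = 96*(-3 + I*sqrt(1578)/12) = -288 + 8*I*sqrt(1578)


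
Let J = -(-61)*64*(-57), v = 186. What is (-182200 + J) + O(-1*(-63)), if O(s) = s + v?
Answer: -404479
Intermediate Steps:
J = -222528 (J = -61*(-64)*(-57) = 3904*(-57) = -222528)
O(s) = 186 + s (O(s) = s + 186 = 186 + s)
(-182200 + J) + O(-1*(-63)) = (-182200 - 222528) + (186 - 1*(-63)) = -404728 + (186 + 63) = -404728 + 249 = -404479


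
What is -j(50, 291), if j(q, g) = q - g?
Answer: 241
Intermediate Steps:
-j(50, 291) = -(50 - 1*291) = -(50 - 291) = -1*(-241) = 241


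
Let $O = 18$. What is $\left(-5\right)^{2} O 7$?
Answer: $3150$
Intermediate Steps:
$\left(-5\right)^{2} O 7 = \left(-5\right)^{2} \cdot 18 \cdot 7 = 25 \cdot 18 \cdot 7 = 450 \cdot 7 = 3150$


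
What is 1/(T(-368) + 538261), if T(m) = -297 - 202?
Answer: 1/537762 ≈ 1.8596e-6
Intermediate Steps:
T(m) = -499
1/(T(-368) + 538261) = 1/(-499 + 538261) = 1/537762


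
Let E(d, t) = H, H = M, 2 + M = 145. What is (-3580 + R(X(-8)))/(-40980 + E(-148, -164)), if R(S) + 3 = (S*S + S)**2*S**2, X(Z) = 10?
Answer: -1206417/40837 ≈ -29.542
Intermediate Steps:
M = 143 (M = -2 + 145 = 143)
H = 143
E(d, t) = 143
R(S) = -3 + S**2*(S + S**2)**2 (R(S) = -3 + (S*S + S)**2*S**2 = -3 + (S**2 + S)**2*S**2 = -3 + (S + S**2)**2*S**2 = -3 + S**2*(S + S**2)**2)
(-3580 + R(X(-8)))/(-40980 + E(-148, -164)) = (-3580 + (-3 + 10**4*(1 + 10)**2))/(-40980 + 143) = (-3580 + (-3 + 10000*11**2))/(-40837) = (-3580 + (-3 + 10000*121))*(-1/40837) = (-3580 + (-3 + 1210000))*(-1/40837) = (-3580 + 1209997)*(-1/40837) = 1206417*(-1/40837) = -1206417/40837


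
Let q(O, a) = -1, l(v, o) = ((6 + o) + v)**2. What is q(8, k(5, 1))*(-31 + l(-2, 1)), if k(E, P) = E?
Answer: 6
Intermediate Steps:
l(v, o) = (6 + o + v)**2
q(8, k(5, 1))*(-31 + l(-2, 1)) = -(-31 + (6 + 1 - 2)**2) = -(-31 + 5**2) = -(-31 + 25) = -1*(-6) = 6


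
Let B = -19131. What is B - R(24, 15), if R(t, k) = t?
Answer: -19155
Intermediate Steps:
B - R(24, 15) = -19131 - 1*24 = -19131 - 24 = -19155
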